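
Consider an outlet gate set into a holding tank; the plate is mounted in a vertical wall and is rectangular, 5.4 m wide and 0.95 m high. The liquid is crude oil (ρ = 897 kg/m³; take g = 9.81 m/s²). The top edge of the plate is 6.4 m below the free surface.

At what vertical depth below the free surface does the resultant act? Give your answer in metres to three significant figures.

h_p = 6.89 m

γ = ρg = 897 × 9.81 / 1000 = 8.79957 kN/m³.
The centroid lies 0.95/2 = 0.475 m below the top edge, so the centroid depth is h_c = 6.4 + 0.475 = 6.875 m.
A = 5.4 × 0.95 = 5.13 m².
Resultant F = γ·h_c·A = 8.79957 × 6.875 × 5.13 = 310.35 kN.
I_c = b·h³/12 = 5.4 × 0.95³/12 = 0.385819 m⁴.
Centre of pressure: y_p = y_c + I_c/(y_c·A) = 6.875 + 0.385819/(6.875 × 5.13) = 6.875 + 0.0109394 = 6.88594 m along the plane.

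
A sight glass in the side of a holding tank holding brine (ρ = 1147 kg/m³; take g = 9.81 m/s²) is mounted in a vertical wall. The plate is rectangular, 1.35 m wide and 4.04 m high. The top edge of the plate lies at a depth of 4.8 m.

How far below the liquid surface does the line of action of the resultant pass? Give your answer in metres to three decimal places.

h_p = 7.019 m

γ = ρg = 1147 × 9.81 / 1000 = 11.25207 kN/m³.
The centroid lies 4.04/2 = 2.02 m below the top edge, so the centroid depth is h_c = 4.8 + 2.02 = 6.82 m.
A = 1.35 × 4.04 = 5.454 m².
Resultant F = γ·h_c·A = 11.25207 × 6.82 × 5.454 = 418.535 kN.
I_c = b·h³/12 = 1.35 × 4.04³/12 = 7.41817 m⁴.
Centre of pressure: y_p = y_c + I_c/(y_c·A) = 6.82 + 7.41817/(6.82 × 5.454) = 6.82 + 0.199433 = 7.01943 m along the plane.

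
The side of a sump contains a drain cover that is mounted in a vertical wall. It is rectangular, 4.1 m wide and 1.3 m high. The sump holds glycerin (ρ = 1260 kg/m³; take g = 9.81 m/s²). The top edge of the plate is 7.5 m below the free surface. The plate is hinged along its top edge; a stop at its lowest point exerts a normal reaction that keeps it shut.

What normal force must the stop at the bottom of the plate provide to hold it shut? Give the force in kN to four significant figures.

γ = ρg = 1260 × 9.81 / 1000 = 12.3606 kN/m³.
The centroid lies 1.3/2 = 0.65 m below the top edge, so the centroid depth is h_c = 7.5 + 0.65 = 8.15 m.
A = 4.1 × 1.3 = 5.33 m².
Resultant F = γ·h_c·A = 12.3606 × 8.15 × 5.33 = 536.938 kN.
I_c = b·h³/12 = 4.1 × 1.3³/12 = 0.750642 m⁴.
Centre of pressure: y_p = y_c + I_c/(y_c·A) = 8.15 + 0.750642/(8.15 × 5.33) = 8.15 + 0.0172802 = 8.16728 m along the plane.
The resultant acts 0.65 + 0.0172802 = 0.66728 m (along the plate) below the hinge at the top edge, so the moment about the hinge is M = F × 0.66728 = 536.938 × 0.66728 = 358.288 kN·m.
A normal force at the bottom, 1.3 m from the hinge, must supply this moment: P = 358.288/1.3 = 275.606 kN.

P ≈ 275.6 kN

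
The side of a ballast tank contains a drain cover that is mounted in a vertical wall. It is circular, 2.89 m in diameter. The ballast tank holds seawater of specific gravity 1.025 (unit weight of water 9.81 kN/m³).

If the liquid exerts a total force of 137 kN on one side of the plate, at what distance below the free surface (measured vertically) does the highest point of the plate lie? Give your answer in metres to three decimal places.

γ = 1.025 × 9.81 = 10.05525 kN/m³.
A = π(1.445)² = 6.55972 m².
From F = γ·h_c·A, the centroid depth is h_c = 137/(10.05525 × 6.55972) = 2.07703 m.
The centroid is at the centre, 1.445 m below the top of the plate, so the highest point sits at h_top = 2.07703 − 1.445 = 0.63203 m below the surface.

d_top ≈ 0.632 m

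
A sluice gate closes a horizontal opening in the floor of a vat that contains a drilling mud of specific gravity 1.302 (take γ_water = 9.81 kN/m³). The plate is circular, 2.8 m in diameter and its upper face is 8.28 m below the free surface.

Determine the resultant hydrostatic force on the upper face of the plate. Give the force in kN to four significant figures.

γ = 1.302 × 9.81 = 12.77262 kN/m³.
The plate is horizontal, so pressure is uniform at p = γ·h = 12.77262 × 8.28 = 105.757 kN/m².
A = π(1.4)² = 6.15752 m².
F = p·A = 105.757 × 6.15752 = 651.201 kN.

F ≈ 651.2 kN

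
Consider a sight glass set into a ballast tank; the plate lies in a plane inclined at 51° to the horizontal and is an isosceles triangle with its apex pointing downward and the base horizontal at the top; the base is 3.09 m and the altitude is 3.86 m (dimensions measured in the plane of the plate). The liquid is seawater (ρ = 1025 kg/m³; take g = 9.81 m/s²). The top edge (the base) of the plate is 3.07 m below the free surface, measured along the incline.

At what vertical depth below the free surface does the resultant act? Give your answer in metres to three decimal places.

h_p = 3.533 m

γ = ρg = 1025 × 9.81 / 1000 = 10.05525 kN/m³.
Let θ = 51° be the plate's angle to the horizontal; measure y along the incline from where the plane meets the free surface. Vertical depth h = y·sinθ with sinθ = 0.777146.
With the apex down, the centroid sits h/3 = 3.86/3 = 1.28667 m below the base (the top edge), so y_c = 3.07 + 1.28667 = 4.35667 m and h_c = 4.35667 × 0.777146 = 3.38577 m.
A = ½ × 3.09 × 3.86 = 5.9637 m².
Resultant F = γ·h_c·A = 10.05525 × 3.38577 × 5.9637 = 203.033 kN.
I_c = b·h³/36 = 3.09 × 3.86³/36 = 4.93649 m⁴.
Centre of pressure: y_p = y_c + I_c/(y_c·A) = 4.35667 + 4.93649/(4.35667 × 5.9637) = 4.35667 + 0.189997 = 4.54667 m along the plane.
Vertically, h_p = y_p·sinθ = 4.54667 × 0.777146 = 3.53343 m.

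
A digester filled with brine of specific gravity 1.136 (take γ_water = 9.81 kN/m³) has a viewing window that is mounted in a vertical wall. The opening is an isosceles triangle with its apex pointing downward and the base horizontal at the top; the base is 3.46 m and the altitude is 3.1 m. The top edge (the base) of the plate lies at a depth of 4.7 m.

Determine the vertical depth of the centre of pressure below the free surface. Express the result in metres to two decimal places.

h_p = 5.83 m

γ = 1.136 × 9.81 = 11.14416 kN/m³.
With the apex down, the centroid sits h/3 = 3.1/3 = 1.03333 m below the base (the top edge), so the centroid depth is h_c = 4.7 + 1.03333 = 5.73333 m.
A = ½ × 3.46 × 3.1 = 5.363 m².
Resultant F = γ·h_c·A = 11.14416 × 5.73333 × 5.363 = 342.659 kN.
I_c = b·h³/36 = 3.46 × 3.1³/36 = 2.86325 m⁴.
Centre of pressure: y_p = y_c + I_c/(y_c·A) = 5.73333 + 2.86325/(5.73333 × 5.363) = 5.73333 + 0.0931203 = 5.82645 m along the plane.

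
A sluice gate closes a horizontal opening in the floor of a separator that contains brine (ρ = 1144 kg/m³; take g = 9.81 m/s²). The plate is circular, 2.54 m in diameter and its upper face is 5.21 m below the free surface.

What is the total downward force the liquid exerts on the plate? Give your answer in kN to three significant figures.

F ≈ 296 kN

γ = ρg = 1144 × 9.81 / 1000 = 11.22264 kN/m³.
The plate is horizontal, so pressure is uniform at p = γ·h = 11.22264 × 5.21 = 58.47 kN/m².
A = π(1.27)² = 5.06707 m².
F = p·A = 58.47 × 5.06707 = 296.272 kN.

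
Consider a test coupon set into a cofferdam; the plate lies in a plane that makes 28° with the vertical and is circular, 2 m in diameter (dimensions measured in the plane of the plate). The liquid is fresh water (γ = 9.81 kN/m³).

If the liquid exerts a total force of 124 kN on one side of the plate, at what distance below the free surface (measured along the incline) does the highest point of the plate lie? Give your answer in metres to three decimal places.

y_top ≈ 3.557 m

γ = 9.81 kN/m³.
A = π(1)² = 3.14159 m².
From F = γ·h_c·A, the centroid depth is h_c = 124/(9.81 × 3.14159) = 4.02349 m.
The plate makes 28° with the vertical, i.e. θ = 90° − 28° = 62° to the horizontal. Measuring y along the incline from the free-surface line, vertical depth h = y·sinθ with sinθ = 0.882948.
Along the incline, y_c = h_c/sinθ = 4.02349/0.882948 = 4.55688 m.
The centroid is at the centre, 1 m below the top of the plate, so the highest point sits at y_top = 4.55688 − 1 = 3.55688 m along the incline.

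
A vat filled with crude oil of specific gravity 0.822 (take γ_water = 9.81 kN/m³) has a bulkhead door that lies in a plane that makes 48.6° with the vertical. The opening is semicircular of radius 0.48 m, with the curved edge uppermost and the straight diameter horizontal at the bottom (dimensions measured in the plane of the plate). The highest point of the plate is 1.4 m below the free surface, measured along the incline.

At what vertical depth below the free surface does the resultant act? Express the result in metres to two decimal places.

γ = 0.822 × 9.81 = 8.06382 kN/m³.
The plate makes 48.6° with the vertical, i.e. θ = 90° − 48.6° = 41.4° to the horizontal. Measuring y along the incline from the free-surface line, vertical depth h = y·sinθ with sinθ = 0.661312.
The centroid lies 4r/(3π) = 0.203718 m above the diameter, so r − 4r/(3π) = 0.48 − 0.203718 = 0.276282 m below the topmost point, so y_c = 1.4 + 0.276282 = 1.67628 m and h_c = 1.67628 × 0.661312 = 1.10854 m.
A = πr²/2 = π × 0.48²/2 = 0.361911 m².
Resultant F = γ·h_c·A = 8.06382 × 1.10854 × 0.361911 = 3.23515 kN.
I_c = (π/8 − 8/(9π))·r⁴ = 0.109757 × 0.48⁴ = 0.00582636 m⁴.
Centre of pressure: y_p = y_c + I_c/(y_c·A) = 1.67628 + 0.00582636/(1.67628 × 0.361911) = 1.67628 + 0.00960393 = 1.68588 m along the plane.
Vertically, h_p = y_p·sinθ = 1.68588 × 0.661312 = 1.11489 m.

h_p = 1.11 m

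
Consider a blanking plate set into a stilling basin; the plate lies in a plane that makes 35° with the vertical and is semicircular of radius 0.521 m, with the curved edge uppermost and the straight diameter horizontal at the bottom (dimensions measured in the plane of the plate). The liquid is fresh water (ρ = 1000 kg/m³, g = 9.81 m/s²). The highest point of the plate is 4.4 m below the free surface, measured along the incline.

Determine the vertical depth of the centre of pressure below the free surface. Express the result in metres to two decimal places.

γ = ρg = 1000 × 9.81 = 9810 N/m³ = 9.81 kN/m³.
The plate makes 35° with the vertical, i.e. θ = 90° − 35° = 55° to the horizontal. Measuring y along the incline from the free-surface line, vertical depth h = y·sinθ with sinθ = 0.819152.
The centroid lies 4r/(3π) = 0.221119 m above the diameter, so r − 4r/(3π) = 0.521 − 0.221119 = 0.299881 m below the topmost point, so y_c = 4.4 + 0.299881 = 4.69988 m and h_c = 4.69988 × 0.819152 = 3.84992 m.
A = πr²/2 = π × 0.521²/2 = 0.426379 m².
Resultant F = γ·h_c·A = 9.81 × 3.84992 × 0.426379 = 16.1034 kN.
I_c = (π/8 − 8/(9π))·r⁴ = 0.109757 × 0.521⁴ = 0.00808692 m⁴.
Centre of pressure: y_p = y_c + I_c/(y_c·A) = 4.69988 + 0.00808692/(4.69988 × 0.426379) = 4.69988 + 0.00403553 = 4.70392 m along the plane.
Vertically, h_p = y_p·sinθ = 4.70392 × 0.819152 = 3.85323 m.

h_p = 3.85 m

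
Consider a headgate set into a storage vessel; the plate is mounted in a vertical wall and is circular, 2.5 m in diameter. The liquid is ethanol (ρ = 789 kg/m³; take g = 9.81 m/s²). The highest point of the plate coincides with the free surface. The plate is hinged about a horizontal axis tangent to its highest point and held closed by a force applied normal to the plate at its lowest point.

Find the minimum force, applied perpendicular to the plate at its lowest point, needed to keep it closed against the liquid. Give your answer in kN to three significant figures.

γ = ρg = 789 × 9.81 / 1000 = 7.74009 kN/m³.
The centroid is at the centre, 1.25 m below the top of the plate, so the centroid depth is h_c = 1.25 m.
A = π(1.25)² = 4.90874 m².
Resultant F = γ·h_c·A = 7.74009 × 1.25 × 4.90874 = 47.4926 kN.
I_c = πr⁴/4 = π × 1.25⁴/4 = 1.91748 m⁴.
Centre of pressure: y_p = y_c + I_c/(y_c·A) = 1.25 + 1.91748/(1.25 × 4.90874) = 1.25 + 0.312501 = 1.5625 m along the plane.
The resultant acts 1.25 + 0.312501 = 1.5625 m (along the plate) below the hinge at the top edge, so the moment about the hinge is M = F × 1.5625 = 47.4926 × 1.5625 = 74.2072 kN·m.
A normal force at the bottom, 2.5 m from the hinge, must supply this moment: P = 74.2072/2.5 = 29.6829 kN.

P ≈ 29.7 kN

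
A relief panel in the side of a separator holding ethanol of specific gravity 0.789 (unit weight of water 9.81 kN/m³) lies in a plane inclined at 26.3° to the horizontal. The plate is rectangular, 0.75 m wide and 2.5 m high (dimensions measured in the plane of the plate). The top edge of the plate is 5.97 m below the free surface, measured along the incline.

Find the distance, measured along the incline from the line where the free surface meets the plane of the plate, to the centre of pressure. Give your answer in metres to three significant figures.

γ = 0.789 × 9.81 = 7.74009 kN/m³.
Let θ = 26.3° be the plate's angle to the horizontal; measure y along the incline from where the plane meets the free surface. Vertical depth h = y·sinθ with sinθ = 0.443071.
The centroid lies 2.5/2 = 1.25 m below the top edge, so y_c = 5.97 + 1.25 = 7.22 m and h_c = 7.22 × 0.443071 = 3.19897 m.
A = 0.75 × 2.5 = 1.875 m².
Resultant F = γ·h_c·A = 7.74009 × 3.19897 × 1.875 = 46.4256 kN.
I_c = b·h³/12 = 0.75 × 2.5³/12 = 0.976562 m⁴.
Centre of pressure: y_p = y_c + I_c/(y_c·A) = 7.22 + 0.976562/(7.22 × 1.875) = 7.22 + 0.0721375 = 7.29214 m along the plane.

y_p = 7.29 m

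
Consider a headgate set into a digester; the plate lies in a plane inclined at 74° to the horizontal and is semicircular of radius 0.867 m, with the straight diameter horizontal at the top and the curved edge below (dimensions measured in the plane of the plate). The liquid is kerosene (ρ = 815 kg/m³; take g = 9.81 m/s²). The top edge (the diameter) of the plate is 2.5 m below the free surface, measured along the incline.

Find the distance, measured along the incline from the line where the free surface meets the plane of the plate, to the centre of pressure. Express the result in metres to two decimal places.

γ = ρg = 815 × 9.81 / 1000 = 7.99515 kN/m³.
Let θ = 74° be the plate's angle to the horizontal; measure y along the incline from where the plane meets the free surface. Vertical depth h = y·sinθ with sinθ = 0.961262.
The centroid of a semicircle lies 4r/(3π) = 0.367966 m from the diameter, here below the top edge, so y_c = 2.5 + 0.367966 = 2.86797 m and h_c = 2.86797 × 0.961262 = 2.75687 m.
A = πr²/2 = π × 0.867²/2 = 1.18075 m².
Resultant F = γ·h_c·A = 7.99515 × 2.75687 × 1.18075 = 26.0256 kN.
I_c = (π/8 − 8/(9π))·r⁴ = 0.109757 × 0.867⁴ = 0.0620167 m⁴.
Centre of pressure: y_p = y_c + I_c/(y_c·A) = 2.86797 + 0.0620167/(2.86797 × 1.18075) = 2.86797 + 0.0183137 = 2.88628 m along the plane.

y_p = 2.89 m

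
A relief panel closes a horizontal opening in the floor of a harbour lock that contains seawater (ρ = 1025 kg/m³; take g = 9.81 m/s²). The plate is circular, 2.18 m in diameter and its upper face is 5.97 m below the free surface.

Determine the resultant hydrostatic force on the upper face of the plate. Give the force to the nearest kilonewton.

F ≈ 224 kN

γ = ρg = 1025 × 9.81 / 1000 = 10.05525 kN/m³.
The plate is horizontal, so pressure is uniform at p = γ·h = 10.05525 × 5.97 = 60.0298 kN/m².
A = π(1.09)² = 3.73253 m².
F = p·A = 60.0298 × 3.73253 = 224.063 kN.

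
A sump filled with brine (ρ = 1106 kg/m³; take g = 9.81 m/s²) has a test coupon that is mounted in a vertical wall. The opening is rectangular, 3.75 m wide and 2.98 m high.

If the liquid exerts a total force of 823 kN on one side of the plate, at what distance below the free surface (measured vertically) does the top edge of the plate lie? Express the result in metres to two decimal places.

γ = ρg = 1106 × 9.81 / 1000 = 10.84986 kN/m³.
A = 3.75 × 2.98 = 11.175 m².
From F = γ·h_c·A, the centroid depth is h_c = 823/(10.84986 × 11.175) = 6.78779 m.
The centroid lies 2.98/2 = 1.49 m below the top edge, so the top edge sits at h_top = 6.78779 − 1.49 = 5.29779 m below the surface.

d_top ≈ 5.30 m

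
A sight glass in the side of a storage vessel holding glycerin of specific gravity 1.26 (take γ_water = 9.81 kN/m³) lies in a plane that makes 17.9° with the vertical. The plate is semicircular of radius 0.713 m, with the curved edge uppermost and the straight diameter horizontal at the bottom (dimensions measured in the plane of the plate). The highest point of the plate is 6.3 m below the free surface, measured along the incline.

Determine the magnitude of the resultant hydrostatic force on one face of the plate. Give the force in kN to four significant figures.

F ≈ 63.03 kN

γ = 1.26 × 9.81 = 12.3606 kN/m³.
The plate makes 17.9° with the vertical, i.e. θ = 90° − 17.9° = 72.1° to the horizontal. Measuring y along the incline from the free-surface line, vertical depth h = y·sinθ with sinθ = 0.951594.
The centroid lies 4r/(3π) = 0.302607 m above the diameter, so r − 4r/(3π) = 0.713 − 0.302607 = 0.410393 m below the topmost point, so y_c = 6.3 + 0.410393 = 6.71039 m and h_c = 6.71039 × 0.951594 = 6.38557 m.
A = πr²/2 = π × 0.713²/2 = 0.798544 m².
Resultant F = γ·h_c·A = 12.3606 × 6.38557 × 0.798544 = 63.0287 kN.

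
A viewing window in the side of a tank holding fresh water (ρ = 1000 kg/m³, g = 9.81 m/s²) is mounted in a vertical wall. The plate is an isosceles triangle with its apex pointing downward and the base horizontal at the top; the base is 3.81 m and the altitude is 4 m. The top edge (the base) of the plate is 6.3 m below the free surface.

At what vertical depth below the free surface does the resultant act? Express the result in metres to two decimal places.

h_p = 7.75 m

γ = ρg = 1000 × 9.81 = 9810 N/m³ = 9.81 kN/m³.
With the apex down, the centroid sits h/3 = 4/3 = 1.33333 m below the base (the top edge), so the centroid depth is h_c = 6.3 + 1.33333 = 7.63333 m.
A = ½ × 3.81 × 4 = 7.62 m².
Resultant F = γ·h_c·A = 9.81 × 7.63333 × 7.62 = 570.608 kN.
I_c = b·h³/36 = 3.81 × 4³/36 = 6.77333 m⁴.
Centre of pressure: y_p = y_c + I_c/(y_c·A) = 7.63333 + 6.77333/(7.63333 × 7.62) = 7.63333 + 0.116448 = 7.74978 m along the plane.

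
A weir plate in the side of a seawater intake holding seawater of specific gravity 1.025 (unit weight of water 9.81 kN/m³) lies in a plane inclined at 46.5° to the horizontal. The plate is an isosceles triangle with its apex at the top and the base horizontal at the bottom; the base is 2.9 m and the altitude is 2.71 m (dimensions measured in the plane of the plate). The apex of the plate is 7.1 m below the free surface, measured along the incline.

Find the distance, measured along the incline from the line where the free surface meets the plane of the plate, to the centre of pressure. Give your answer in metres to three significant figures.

γ = 1.025 × 9.81 = 10.05525 kN/m³.
Let θ = 46.5° be the plate's angle to the horizontal; measure y along the incline from where the plane meets the free surface. Vertical depth h = y·sinθ with sinθ = 0.725374.
With the apex up, the centroid sits 2h/3 = 2 × 2.71/3 = 1.80667 m below the apex, so y_c = 7.1 + 1.80667 = 8.90667 m and h_c = 8.90667 × 0.725374 = 6.46067 m.
A = ½ × 2.9 × 2.71 = 3.9295 m².
Resultant F = γ·h_c·A = 10.05525 × 6.46067 × 3.9295 = 255.275 kN.
I_c = b·h³/36 = 2.9 × 2.71³/36 = 1.60326 m⁴.
Centre of pressure: y_p = y_c + I_c/(y_c·A) = 8.90667 + 1.60326/(8.90667 × 3.9295) = 8.90667 + 0.0458091 = 8.95248 m along the plane.

y_p = 8.95 m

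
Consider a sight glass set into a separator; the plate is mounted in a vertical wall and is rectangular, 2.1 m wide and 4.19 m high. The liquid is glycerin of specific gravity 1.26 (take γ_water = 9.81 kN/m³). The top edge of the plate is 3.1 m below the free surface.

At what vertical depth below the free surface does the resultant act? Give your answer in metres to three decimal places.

h_p = 5.477 m

γ = 1.26 × 9.81 = 12.3606 kN/m³.
The centroid lies 4.19/2 = 2.095 m below the top edge, so the centroid depth is h_c = 3.1 + 2.095 = 5.195 m.
A = 2.1 × 4.19 = 8.799 m².
Resultant F = γ·h_c·A = 12.3606 × 5.195 × 8.799 = 565.013 kN.
I_c = b·h³/12 = 2.1 × 4.19³/12 = 12.873 m⁴.
Centre of pressure: y_p = y_c + I_c/(y_c·A) = 5.195 + 12.873/(5.195 × 8.799) = 5.195 + 0.281618 = 5.47662 m along the plane.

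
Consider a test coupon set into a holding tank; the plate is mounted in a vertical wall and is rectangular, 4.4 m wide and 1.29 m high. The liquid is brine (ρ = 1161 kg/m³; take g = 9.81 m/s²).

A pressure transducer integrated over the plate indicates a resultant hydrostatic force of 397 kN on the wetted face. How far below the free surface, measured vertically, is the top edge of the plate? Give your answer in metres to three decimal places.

d_top ≈ 5.496 m

γ = ρg = 1161 × 9.81 / 1000 = 11.38941 kN/m³.
A = 4.4 × 1.29 = 5.676 m².
From F = γ·h_c·A, the centroid depth is h_c = 397/(11.38941 × 5.676) = 6.14111 m.
The centroid lies 1.29/2 = 0.645 m below the top edge, so the top edge sits at h_top = 6.14111 − 0.645 = 5.49611 m below the surface.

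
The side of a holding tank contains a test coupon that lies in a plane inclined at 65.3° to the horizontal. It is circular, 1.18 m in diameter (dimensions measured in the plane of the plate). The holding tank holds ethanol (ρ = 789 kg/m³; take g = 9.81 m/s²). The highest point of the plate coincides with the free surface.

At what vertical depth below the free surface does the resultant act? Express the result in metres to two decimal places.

γ = ρg = 789 × 9.81 / 1000 = 7.74009 kN/m³.
Let θ = 65.3° be the plate's angle to the horizontal; measure y along the incline from where the plane meets the free surface. Vertical depth h = y·sinθ with sinθ = 0.908508.
The centroid is at the centre, 0.59 m below the top of the plate, so y_c = 0.59 m and h_c = 0.59 × 0.908508 = 0.53602 m.
A = π(0.59)² = 1.09359 m².
Resultant F = γ·h_c·A = 7.74009 × 0.53602 × 1.09359 = 4.53713 kN.
I_c = πr⁴/4 = π × 0.59⁴/4 = 0.0951695 m⁴.
Centre of pressure: y_p = y_c + I_c/(y_c·A) = 0.59 + 0.0951695/(0.59 × 1.09359) = 0.59 + 0.1475 = 0.7375 m along the plane.
Vertically, h_p = y_p·sinθ = 0.7375 × 0.908508 = 0.670025 m.

h_p = 0.67 m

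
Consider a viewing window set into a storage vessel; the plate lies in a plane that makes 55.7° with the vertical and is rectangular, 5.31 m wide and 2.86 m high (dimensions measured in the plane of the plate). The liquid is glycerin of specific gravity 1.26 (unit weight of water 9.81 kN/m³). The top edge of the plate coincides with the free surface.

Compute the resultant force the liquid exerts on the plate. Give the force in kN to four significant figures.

γ = 1.26 × 9.81 = 12.3606 kN/m³.
The plate makes 55.7° with the vertical, i.e. θ = 90° − 55.7° = 34.3° to the horizontal. Measuring y along the incline from the free-surface line, vertical depth h = y·sinθ with sinθ = 0.563526.
The centroid lies 2.86/2 = 1.43 m below the top edge, so y_c = 1.43 m and h_c = 1.43 × 0.563526 = 0.805842 m.
A = 5.31 × 2.86 = 15.1866 m².
Resultant F = γ·h_c·A = 12.3606 × 0.805842 × 15.1866 = 151.269 kN.

F ≈ 151.3 kN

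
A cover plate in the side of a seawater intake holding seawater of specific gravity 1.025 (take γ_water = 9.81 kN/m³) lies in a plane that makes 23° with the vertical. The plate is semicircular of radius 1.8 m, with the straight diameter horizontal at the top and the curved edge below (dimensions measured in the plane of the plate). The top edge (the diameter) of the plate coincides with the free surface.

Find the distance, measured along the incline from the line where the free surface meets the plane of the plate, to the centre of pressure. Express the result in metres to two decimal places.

y_p = 1.06 m

γ = 1.025 × 9.81 = 10.05525 kN/m³.
The plate makes 23° with the vertical, i.e. θ = 90° − 23° = 67° to the horizontal. Measuring y along the incline from the free-surface line, vertical depth h = y·sinθ with sinθ = 0.920505.
The centroid of a semicircle lies 4r/(3π) = 0.763944 m from the diameter, here below the top edge, so y_c = 0.763944 m and h_c = 0.763944 × 0.920505 = 0.703214 m.
A = πr²/2 = π × 1.8²/2 = 5.08938 m².
Resultant F = γ·h_c·A = 10.05525 × 0.703214 × 5.08938 = 35.987 kN.
I_c = (π/8 − 8/(9π))·r⁴ = 0.109757 × 1.8⁴ = 1.15219 m⁴.
Centre of pressure: y_p = y_c + I_c/(y_c·A) = 0.763944 + 1.15219/(0.763944 × 5.08938) = 0.763944 + 0.296345 = 1.06029 m along the plane.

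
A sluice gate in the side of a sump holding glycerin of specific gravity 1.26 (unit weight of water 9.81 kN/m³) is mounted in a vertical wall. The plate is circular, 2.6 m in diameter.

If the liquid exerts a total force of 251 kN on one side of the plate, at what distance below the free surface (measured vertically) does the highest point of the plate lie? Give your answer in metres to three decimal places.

d_top ≈ 2.525 m

γ = 1.26 × 9.81 = 12.3606 kN/m³.
A = π(1.3)² = 5.30929 m².
From F = γ·h_c·A, the centroid depth is h_c = 251/(12.3606 × 5.30929) = 3.8247 m.
The centroid is at the centre, 1.3 m below the top of the plate, so the highest point sits at h_top = 3.8247 − 1.3 = 2.5247 m below the surface.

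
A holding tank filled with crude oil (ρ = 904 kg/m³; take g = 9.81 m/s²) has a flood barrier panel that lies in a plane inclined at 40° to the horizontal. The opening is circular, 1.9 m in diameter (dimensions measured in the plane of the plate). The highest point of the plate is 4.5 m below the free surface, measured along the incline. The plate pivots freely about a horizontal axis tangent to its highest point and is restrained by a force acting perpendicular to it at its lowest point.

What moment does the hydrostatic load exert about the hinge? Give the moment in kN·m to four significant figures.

M ≈ 87.33 kN·m

γ = ρg = 904 × 9.81 / 1000 = 8.86824 kN/m³.
Let θ = 40° be the plate's angle to the horizontal; measure y along the incline from where the plane meets the free surface. Vertical depth h = y·sinθ with sinθ = 0.642788.
The centroid is at the centre, 0.95 m below the top of the plate, so y_c = 4.5 + 0.95 = 5.45 m and h_c = 5.45 × 0.642788 = 3.50319 m.
A = π(0.95)² = 2.83529 m².
Resultant F = γ·h_c·A = 8.86824 × 3.50319 × 2.83529 = 88.0843 kN.
I_c = πr⁴/4 = π × 0.95⁴/4 = 0.639712 m⁴.
Centre of pressure: y_p = y_c + I_c/(y_c·A) = 5.45 + 0.639712/(5.45 × 2.83529) = 5.45 + 0.0413991 = 5.4914 m along the plane.
The resultant acts 0.95 + 0.0413991 = 0.991399 m (along the plate) below the hinge at the top edge, so the moment about the hinge is M = F × 0.991399 = 88.0843 × 0.991399 = 87.3267 kN·m.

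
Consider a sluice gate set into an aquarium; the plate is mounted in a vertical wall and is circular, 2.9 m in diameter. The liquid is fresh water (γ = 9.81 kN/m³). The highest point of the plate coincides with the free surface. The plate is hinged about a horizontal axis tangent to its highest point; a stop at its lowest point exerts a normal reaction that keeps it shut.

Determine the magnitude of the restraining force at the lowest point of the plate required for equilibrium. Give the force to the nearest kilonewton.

P ≈ 59 kN

γ = 9.81 kN/m³.
The centroid is at the centre, 1.45 m below the top of the plate, so the centroid depth is h_c = 1.45 m.
A = π(1.45)² = 6.6052 m².
Resultant F = γ·h_c·A = 9.81 × 1.45 × 6.6052 = 93.9557 kN.
I_c = πr⁴/4 = π × 1.45⁴/4 = 3.47186 m⁴.
Centre of pressure: y_p = y_c + I_c/(y_c·A) = 1.45 + 3.47186/(1.45 × 6.6052) = 1.45 + 0.3625 = 1.8125 m along the plane.
The resultant acts 1.45 + 0.3625 = 1.8125 m (along the plate) below the hinge at the top edge, so the moment about the hinge is M = F × 1.8125 = 93.9557 × 1.8125 = 170.295 kN·m.
A normal force at the bottom, 2.9 m from the hinge, must supply this moment: P = 170.295/2.9 = 58.7224 kN.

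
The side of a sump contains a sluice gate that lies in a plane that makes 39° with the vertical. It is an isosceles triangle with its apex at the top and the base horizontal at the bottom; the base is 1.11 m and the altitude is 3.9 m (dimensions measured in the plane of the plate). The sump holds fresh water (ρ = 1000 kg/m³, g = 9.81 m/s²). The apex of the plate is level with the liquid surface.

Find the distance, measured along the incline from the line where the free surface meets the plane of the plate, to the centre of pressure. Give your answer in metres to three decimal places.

y_p = 2.925 m

γ = ρg = 1000 × 9.81 = 9810 N/m³ = 9.81 kN/m³.
The plate makes 39° with the vertical, i.e. θ = 90° − 39° = 51° to the horizontal. Measuring y along the incline from the free-surface line, vertical depth h = y·sinθ with sinθ = 0.777146.
With the apex up, the centroid sits 2h/3 = 2 × 3.9/3 = 2.6 m below the apex, so y_c = 2.6 m and h_c = 2.6 × 0.777146 = 2.02058 m.
A = ½ × 1.11 × 3.9 = 2.1645 m².
Resultant F = γ·h_c·A = 9.81 × 2.02058 × 2.1645 = 42.9045 kN.
I_c = b·h³/36 = 1.11 × 3.9³/36 = 1.829 m⁴.
Centre of pressure: y_p = y_c + I_c/(y_c·A) = 2.6 + 1.829/(2.6 × 2.1645) = 2.6 + 0.325 = 2.925 m along the plane.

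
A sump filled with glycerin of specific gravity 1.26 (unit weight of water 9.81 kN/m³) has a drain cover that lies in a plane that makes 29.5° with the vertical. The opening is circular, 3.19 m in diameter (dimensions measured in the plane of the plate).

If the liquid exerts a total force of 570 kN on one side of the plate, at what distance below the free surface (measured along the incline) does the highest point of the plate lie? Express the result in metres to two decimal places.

y_top ≈ 5.03 m

γ = 1.26 × 9.81 = 12.3606 kN/m³.
A = π(1.595)² = 7.99229 m².
From F = γ·h_c·A, the centroid depth is h_c = 570/(12.3606 × 7.99229) = 5.76984 m.
The plate makes 29.5° with the vertical, i.e. θ = 90° − 29.5° = 60.5° to the horizontal. Measuring y along the incline from the free-surface line, vertical depth h = y·sinθ with sinθ = 0.870356.
Along the incline, y_c = h_c/sinθ = 5.76984/0.870356 = 6.62929 m.
The centroid is at the centre, 1.595 m below the top of the plate, so the highest point sits at y_top = 6.62929 − 1.595 = 5.03429 m along the incline.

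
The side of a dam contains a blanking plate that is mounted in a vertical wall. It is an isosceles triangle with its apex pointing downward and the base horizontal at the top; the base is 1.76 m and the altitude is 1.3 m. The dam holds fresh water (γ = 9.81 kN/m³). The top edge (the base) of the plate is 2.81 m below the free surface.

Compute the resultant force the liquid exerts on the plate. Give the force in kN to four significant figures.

γ = 9.81 kN/m³.
With the apex down, the centroid sits h/3 = 1.3/3 = 0.433333 m below the base (the top edge), so the centroid depth is h_c = 2.81 + 0.433333 = 3.24333 m.
A = ½ × 1.76 × 1.3 = 1.144 m².
Resultant F = γ·h_c·A = 9.81 × 3.24333 × 1.144 = 36.3987 kN.

F ≈ 36.40 kN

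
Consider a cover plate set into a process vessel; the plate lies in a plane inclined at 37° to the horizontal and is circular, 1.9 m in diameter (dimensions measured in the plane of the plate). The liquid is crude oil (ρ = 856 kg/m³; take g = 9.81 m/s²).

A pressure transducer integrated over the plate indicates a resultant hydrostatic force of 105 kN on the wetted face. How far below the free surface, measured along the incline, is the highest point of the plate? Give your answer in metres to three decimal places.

y_top ≈ 6.378 m

γ = ρg = 856 × 9.81 / 1000 = 8.39736 kN/m³.
A = π(0.95)² = 2.83529 m².
From F = γ·h_c·A, the centroid depth is h_c = 105/(8.39736 × 2.83529) = 4.41011 m.
Let θ = 37° be the plate's angle to the horizontal; measure y along the incline from where the plane meets the free surface. Vertical depth h = y·sinθ with sinθ = 0.601815.
Along the incline, y_c = h_c/sinθ = 4.41011/0.601815 = 7.32802 m.
The centroid is at the centre, 0.95 m below the top of the plate, so the highest point sits at y_top = 7.32802 − 0.95 = 6.37802 m along the incline.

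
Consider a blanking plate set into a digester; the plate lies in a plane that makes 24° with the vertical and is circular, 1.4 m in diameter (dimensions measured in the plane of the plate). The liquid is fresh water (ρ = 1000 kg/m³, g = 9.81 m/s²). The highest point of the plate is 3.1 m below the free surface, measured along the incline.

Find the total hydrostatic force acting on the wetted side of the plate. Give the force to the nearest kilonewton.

γ = ρg = 1000 × 9.81 = 9810 N/m³ = 9.81 kN/m³.
The plate makes 24° with the vertical, i.e. θ = 90° − 24° = 66° to the horizontal. Measuring y along the incline from the free-surface line, vertical depth h = y·sinθ with sinθ = 0.913545.
The centroid is at the centre, 0.7 m below the top of the plate, so y_c = 3.1 + 0.7 = 3.8 m and h_c = 3.8 × 0.913545 = 3.47147 m.
A = π(0.7)² = 1.53938 m².
Resultant F = γ·h_c·A = 9.81 × 3.47147 × 1.53938 = 52.4238 kN.

F ≈ 52 kN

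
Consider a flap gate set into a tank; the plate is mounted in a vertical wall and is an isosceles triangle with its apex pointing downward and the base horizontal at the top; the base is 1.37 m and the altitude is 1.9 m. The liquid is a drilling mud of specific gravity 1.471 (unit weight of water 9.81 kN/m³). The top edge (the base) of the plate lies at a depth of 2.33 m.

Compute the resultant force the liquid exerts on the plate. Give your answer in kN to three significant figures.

γ = 1.471 × 9.81 = 14.43051 kN/m³.
With the apex down, the centroid sits h/3 = 1.9/3 = 0.633333 m below the base (the top edge), so the centroid depth is h_c = 2.33 + 0.633333 = 2.96333 m.
A = ½ × 1.37 × 1.9 = 1.3015 m².
Resultant F = γ·h_c·A = 14.43051 × 2.96333 × 1.3015 = 55.6552 kN.

F ≈ 55.7 kN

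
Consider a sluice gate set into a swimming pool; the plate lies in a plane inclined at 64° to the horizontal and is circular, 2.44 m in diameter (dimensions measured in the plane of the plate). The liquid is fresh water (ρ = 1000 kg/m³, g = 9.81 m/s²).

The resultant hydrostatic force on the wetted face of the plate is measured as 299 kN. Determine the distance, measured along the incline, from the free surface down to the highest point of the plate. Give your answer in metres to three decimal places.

y_top ≈ 6.032 m

γ = ρg = 1000 × 9.81 = 9810 N/m³ = 9.81 kN/m³.
A = π(1.22)² = 4.67595 m².
From F = γ·h_c·A, the centroid depth is h_c = 299/(9.81 × 4.67595) = 6.51827 m.
Let θ = 64° be the plate's angle to the horizontal; measure y along the incline from where the plane meets the free surface. Vertical depth h = y·sinθ with sinθ = 0.898794.
Along the incline, y_c = h_c/sinθ = 6.51827/0.898794 = 7.25224 m.
The centroid is at the centre, 1.22 m below the top of the plate, so the highest point sits at y_top = 7.25224 − 1.22 = 6.03224 m along the incline.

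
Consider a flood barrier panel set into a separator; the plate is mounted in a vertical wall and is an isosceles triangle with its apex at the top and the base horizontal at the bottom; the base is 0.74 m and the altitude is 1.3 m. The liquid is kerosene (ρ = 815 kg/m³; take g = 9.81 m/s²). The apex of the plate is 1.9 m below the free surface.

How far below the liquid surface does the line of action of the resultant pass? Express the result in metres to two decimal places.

h_p = 2.80 m

γ = ρg = 815 × 9.81 / 1000 = 7.99515 kN/m³.
With the apex up, the centroid sits 2h/3 = 2 × 1.3/3 = 0.866667 m below the apex, so the centroid depth is h_c = 1.9 + 0.866667 = 2.76667 m.
A = ½ × 0.74 × 1.3 = 0.481 m².
Resultant F = γ·h_c·A = 7.99515 × 2.76667 × 0.481 = 10.6397 kN.
I_c = b·h³/36 = 0.74 × 1.3³/36 = 0.0451606 m⁴.
Centre of pressure: y_p = y_c + I_c/(y_c·A) = 2.76667 + 0.0451606/(2.76667 × 0.481) = 2.76667 + 0.0339357 = 2.80061 m along the plane.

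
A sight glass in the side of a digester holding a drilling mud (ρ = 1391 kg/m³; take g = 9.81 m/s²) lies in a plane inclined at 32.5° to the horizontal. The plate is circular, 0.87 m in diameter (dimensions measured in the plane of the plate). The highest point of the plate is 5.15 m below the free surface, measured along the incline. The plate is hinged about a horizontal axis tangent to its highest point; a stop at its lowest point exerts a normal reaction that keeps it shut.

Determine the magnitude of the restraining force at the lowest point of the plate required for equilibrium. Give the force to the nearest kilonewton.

P ≈ 12 kN

γ = ρg = 1391 × 9.81 / 1000 = 13.64571 kN/m³.
Let θ = 32.5° be the plate's angle to the horizontal; measure y along the incline from where the plane meets the free surface. Vertical depth h = y·sinθ with sinθ = 0.537300.
The centroid is at the centre, 0.435 m below the top of the plate, so y_c = 5.15 + 0.435 = 5.585 m and h_c = 5.585 × 0.537300 = 3.00082 m.
A = π(0.435)² = 0.594468 m².
Resultant F = γ·h_c·A = 13.64571 × 3.00082 × 0.594468 = 24.3425 kN.
I_c = πr⁴/4 = π × 0.435⁴/4 = 0.028122 m⁴.
Centre of pressure: y_p = y_c + I_c/(y_c·A) = 5.585 + 0.028122/(5.585 × 0.594468) = 5.585 + 0.00847022 = 5.59347 m along the plane.
The resultant acts 0.435 + 0.00847022 = 0.44347 m (along the plate) below the hinge at the top edge, so the moment about the hinge is M = F × 0.44347 = 24.3425 × 0.44347 = 10.7952 kN·m.
A normal force at the bottom, 0.87 m from the hinge, must supply this moment: P = 10.7952/0.87 = 12.4083 kN.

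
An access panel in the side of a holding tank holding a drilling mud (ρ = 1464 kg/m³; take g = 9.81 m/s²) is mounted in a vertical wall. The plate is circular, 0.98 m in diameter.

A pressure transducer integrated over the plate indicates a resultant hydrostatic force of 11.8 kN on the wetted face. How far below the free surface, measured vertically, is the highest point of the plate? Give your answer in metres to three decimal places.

γ = ρg = 1464 × 9.81 / 1000 = 14.36184 kN/m³.
A = π(0.49)² = 0.754296 m².
From F = γ·h_c·A, the centroid depth is h_c = 11.8/(14.36184 × 0.754296) = 1.08926 m.
The centroid is at the centre, 0.49 m below the top of the plate, so the highest point sits at h_top = 1.08926 − 0.49 = 0.59926 m below the surface.

d_top ≈ 0.599 m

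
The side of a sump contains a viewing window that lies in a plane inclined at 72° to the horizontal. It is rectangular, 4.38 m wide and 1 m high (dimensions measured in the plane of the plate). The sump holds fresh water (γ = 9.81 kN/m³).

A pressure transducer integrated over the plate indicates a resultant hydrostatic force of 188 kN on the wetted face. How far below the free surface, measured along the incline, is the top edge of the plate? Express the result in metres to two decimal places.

y_top ≈ 4.10 m

γ = 9.81 kN/m³.
A = 4.38 × 1 = 4.38 m².
From F = γ·h_c·A, the centroid depth is h_c = 188/(9.81 × 4.38) = 4.37537 m.
Let θ = 72° be the plate's angle to the horizontal; measure y along the incline from where the plane meets the free surface. Vertical depth h = y·sinθ with sinθ = 0.951057.
Along the incline, y_c = h_c/sinθ = 4.37537/0.951057 = 4.60053 m.
The centroid lies 1/2 = 0.5 m below the top edge, so the top edge sits at y_top = 4.60053 − 0.5 = 4.10053 m along the incline.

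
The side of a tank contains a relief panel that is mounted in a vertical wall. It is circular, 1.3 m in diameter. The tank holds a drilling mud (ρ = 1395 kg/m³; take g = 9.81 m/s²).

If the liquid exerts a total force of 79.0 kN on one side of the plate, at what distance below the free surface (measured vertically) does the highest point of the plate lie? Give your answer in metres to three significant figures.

γ = ρg = 1395 × 9.81 / 1000 = 13.68495 kN/m³.
A = π(0.65)² = 1.32732 m².
From F = γ·h_c·A, the centroid depth is h_c = 79.0/(13.68495 × 1.32732) = 4.34919 m.
The centroid is at the centre, 0.65 m below the top of the plate, so the highest point sits at h_top = 4.34919 − 0.65 = 3.69919 m below the surface.

d_top ≈ 3.70 m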